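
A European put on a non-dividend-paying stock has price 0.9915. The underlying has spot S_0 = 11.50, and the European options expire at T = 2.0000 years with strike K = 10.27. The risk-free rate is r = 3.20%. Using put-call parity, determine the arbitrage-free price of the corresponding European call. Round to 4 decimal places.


Put-call parity: C - P = S_0 * exp(-qT) - K * exp(-rT).
S_0 * exp(-qT) = 11.5000 * 1.00000000 = 11.50000000
K * exp(-rT) = 10.2700 * 0.93800500 = 9.63331135
C = P + S*exp(-qT) - K*exp(-rT)
C = 0.9915 + 11.50000000 - 9.63331135 = 2.8582

Answer: Call price = 2.8582


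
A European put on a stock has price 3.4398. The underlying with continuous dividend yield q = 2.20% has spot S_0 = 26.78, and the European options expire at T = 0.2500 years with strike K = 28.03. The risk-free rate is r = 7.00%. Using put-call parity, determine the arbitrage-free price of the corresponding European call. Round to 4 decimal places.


Put-call parity: C - P = S_0 * exp(-qT) - K * exp(-rT).
S_0 * exp(-qT) = 26.7800 * 0.99451510 = 26.63311431
K * exp(-rT) = 28.0300 * 0.98265224 = 27.54374217
C = P + S*exp(-qT) - K*exp(-rT)
C = 3.4398 + 26.63311431 - 27.54374217 = 2.5292

Answer: Call price = 2.5292


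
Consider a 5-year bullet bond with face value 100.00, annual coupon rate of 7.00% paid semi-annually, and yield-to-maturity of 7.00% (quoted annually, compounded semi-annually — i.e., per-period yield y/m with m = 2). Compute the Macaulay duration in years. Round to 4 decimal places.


Coupon per period c = face * coupon_rate / m = 3.500000
Periods per year m = 2; per-period yield y/m = 0.035000
Number of cashflows N = 10
Cashflows (t years, CF_t, discount factor 1/(1+y/m)^(m*t), PV):
  t = 0.5000: CF_t = 3.500000, DF = 0.966184, PV = 3.381643
  t = 1.0000: CF_t = 3.500000, DF = 0.933511, PV = 3.267287
  t = 1.5000: CF_t = 3.500000, DF = 0.901943, PV = 3.156799
  t = 2.0000: CF_t = 3.500000, DF = 0.871442, PV = 3.050048
  t = 2.5000: CF_t = 3.500000, DF = 0.841973, PV = 2.946906
  t = 3.0000: CF_t = 3.500000, DF = 0.813501, PV = 2.847252
  t = 3.5000: CF_t = 3.500000, DF = 0.785991, PV = 2.750968
  t = 4.0000: CF_t = 3.500000, DF = 0.759412, PV = 2.657940
  t = 4.5000: CF_t = 3.500000, DF = 0.733731, PV = 2.568058
  t = 5.0000: CF_t = 103.500000, DF = 0.708919, PV = 73.373097
Price P = sum_t PV_t = 100.000000
Macaulay numerator sum_t t * PV_t:
  t * PV_t at t = 0.5000: 1.690821
  t * PV_t at t = 1.0000: 3.267287
  t * PV_t at t = 1.5000: 4.735199
  t * PV_t at t = 2.0000: 6.100096
  t * PV_t at t = 2.5000: 7.367265
  t * PV_t at t = 3.0000: 8.541757
  t * PV_t at t = 3.5000: 9.628389
  t * PV_t at t = 4.0000: 10.631762
  t * PV_t at t = 4.5000: 11.556263
  t * PV_t at t = 5.0000: 366.865486
Macaulay duration D = (sum_t t * PV_t) / P = 430.384325 / 100.000000 = 4.303843

Answer: Macaulay duration = 4.3038 years


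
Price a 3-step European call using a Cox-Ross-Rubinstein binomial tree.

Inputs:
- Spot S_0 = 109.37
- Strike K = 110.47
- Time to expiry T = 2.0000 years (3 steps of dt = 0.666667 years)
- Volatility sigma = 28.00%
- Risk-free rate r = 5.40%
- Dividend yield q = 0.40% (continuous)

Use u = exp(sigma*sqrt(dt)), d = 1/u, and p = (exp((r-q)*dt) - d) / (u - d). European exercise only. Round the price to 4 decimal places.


Answer: Price = V(0,0) = 22.5779

Derivation:
dt = T/N = 0.666667
u = exp(sigma*sqrt(dt)) = 1.256863; d = 1/u = 0.795632
p = (exp((r-q)*dt) - d) / (u - d) = 0.516581
Discount per step: exp(-r*dt) = 0.964640
Stock lattice S(k, i) with i counting down-moves:
  k=0: S(0,0) = 109.3700
  k=1: S(1,0) = 137.4631; S(1,1) = 87.0182
  k=2: S(2,0) = 172.7723; S(2,1) = 109.3700; S(2,2) = 69.2344
  k=3: S(3,0) = 217.1512; S(3,1) = 137.4631; S(3,2) = 87.0182; S(3,3) = 55.0851
Terminal payoffs V(N, i) = max(S_T - K, 0):
  V(3,0) = 106.681172; V(3,1) = 26.993121; V(3,2) = 0.000000; V(3,3) = 0.000000
Backward induction: V(k, i) = exp(-r*dt) * [p * V(k+1, i) + (1-p) * V(k+1, i+1)].
  V(2,0) = exp(-r*dt) * [p*106.681172 + (1-p)*26.993121] = 65.748404
  V(2,1) = exp(-r*dt) * [p*26.993121 + (1-p)*0.000000] = 13.451077
  V(2,2) = exp(-r*dt) * [p*0.000000 + (1-p)*0.000000] = 0.000000
  V(1,0) = exp(-r*dt) * [p*65.748404 + (1-p)*13.451077] = 39.035994
  V(1,1) = exp(-r*dt) * [p*13.451077 + (1-p)*0.000000] = 6.702874
  V(0,0) = exp(-r*dt) * [p*39.035994 + (1-p)*6.702874] = 22.577941


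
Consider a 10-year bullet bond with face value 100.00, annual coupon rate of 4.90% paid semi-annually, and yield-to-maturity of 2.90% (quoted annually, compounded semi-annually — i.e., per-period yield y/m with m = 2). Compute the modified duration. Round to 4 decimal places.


Answer: Modified duration = 8.0842

Derivation:
Coupon per period c = face * coupon_rate / m = 2.450000
Periods per year m = 2; per-period yield y/m = 0.014500
Number of cashflows N = 20
Cashflows (t years, CF_t, discount factor 1/(1+y/m)^(m*t), PV):
  t = 0.5000: CF_t = 2.450000, DF = 0.985707, PV = 2.414983
  t = 1.0000: CF_t = 2.450000, DF = 0.971619, PV = 2.380466
  t = 1.5000: CF_t = 2.450000, DF = 0.957732, PV = 2.346443
  t = 2.0000: CF_t = 2.450000, DF = 0.944043, PV = 2.312905
  t = 2.5000: CF_t = 2.450000, DF = 0.930550, PV = 2.279848
  t = 3.0000: CF_t = 2.450000, DF = 0.917250, PV = 2.247262
  t = 3.5000: CF_t = 2.450000, DF = 0.904140, PV = 2.215143
  t = 4.0000: CF_t = 2.450000, DF = 0.891217, PV = 2.183482
  t = 4.5000: CF_t = 2.450000, DF = 0.878479, PV = 2.152274
  t = 5.0000: CF_t = 2.450000, DF = 0.865923, PV = 2.121512
  t = 5.5000: CF_t = 2.450000, DF = 0.853547, PV = 2.091190
  t = 6.0000: CF_t = 2.450000, DF = 0.841347, PV = 2.061301
  t = 6.5000: CF_t = 2.450000, DF = 0.829322, PV = 2.031840
  t = 7.0000: CF_t = 2.450000, DF = 0.817469, PV = 2.002799
  t = 7.5000: CF_t = 2.450000, DF = 0.805785, PV = 1.974173
  t = 8.0000: CF_t = 2.450000, DF = 0.794268, PV = 1.945957
  t = 8.5000: CF_t = 2.450000, DF = 0.782916, PV = 1.918144
  t = 9.0000: CF_t = 2.450000, DF = 0.771726, PV = 1.890728
  t = 9.5000: CF_t = 2.450000, DF = 0.760696, PV = 1.863705
  t = 10.0000: CF_t = 102.450000, DF = 0.749823, PV = 76.819404
Price P = sum_t PV_t = 117.253561
First compute Macaulay numerator sum_t t * PV_t:
  t * PV_t at t = 0.5000: 1.207491
  t * PV_t at t = 1.0000: 2.380466
  t * PV_t at t = 1.5000: 3.519664
  t * PV_t at t = 2.0000: 4.625811
  t * PV_t at t = 2.5000: 5.699619
  t * PV_t at t = 3.0000: 6.741787
  t * PV_t at t = 3.5000: 7.753000
  t * PV_t at t = 4.0000: 8.733929
  t * PV_t at t = 4.5000: 9.685234
  t * PV_t at t = 5.0000: 10.607562
  t * PV_t at t = 5.5000: 11.501546
  t * PV_t at t = 6.0000: 12.367808
  t * PV_t at t = 6.5000: 13.206957
  t * PV_t at t = 7.0000: 14.019593
  t * PV_t at t = 7.5000: 14.806301
  t * PV_t at t = 8.0000: 15.567657
  t * PV_t at t = 8.5000: 16.304224
  t * PV_t at t = 9.0000: 17.016556
  t * PV_t at t = 9.5000: 17.705195
  t * PV_t at t = 10.0000: 768.194043
Macaulay duration D = 961.644444 / 117.253561 = 8.201409
Modified duration = D / (1 + y/m) = 8.201409 / (1 + 0.014500) = 8.084189


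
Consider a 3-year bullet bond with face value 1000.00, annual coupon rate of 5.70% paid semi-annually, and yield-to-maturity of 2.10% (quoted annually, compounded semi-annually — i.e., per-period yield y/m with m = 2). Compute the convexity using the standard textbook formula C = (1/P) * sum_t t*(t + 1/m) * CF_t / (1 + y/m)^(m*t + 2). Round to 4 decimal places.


Answer: Convexity = 9.4209

Derivation:
Coupon per period c = face * coupon_rate / m = 28.500000
Periods per year m = 2; per-period yield y/m = 0.010500
Number of cashflows N = 6
Cashflows (t years, CF_t, discount factor 1/(1+y/m)^(m*t), PV):
  t = 0.5000: CF_t = 28.500000, DF = 0.989609, PV = 28.203859
  t = 1.0000: CF_t = 28.500000, DF = 0.979326, PV = 27.910796
  t = 1.5000: CF_t = 28.500000, DF = 0.969150, PV = 27.620778
  t = 2.0000: CF_t = 28.500000, DF = 0.959080, PV = 27.333773
  t = 2.5000: CF_t = 28.500000, DF = 0.949114, PV = 27.049751
  t = 3.0000: CF_t = 1028.500000, DF = 0.939252, PV = 966.020603
Price P = sum_t PV_t = 1104.139561
Convexity numerator sum_t t*(t + 1/m) * CF_t / (1+y/m)^(m*t + 2):
  t = 0.5000: term = 13.810389
  t = 1.0000: term = 41.000660
  t = 1.5000: term = 81.149253
  t = 2.0000: term = 133.843399
  t = 2.5000: term = 198.678969
  t = 3.0000: term = 9933.517296
Convexity = (1/P) * sum = 10401.999966 / 1104.139561 = 9.420910


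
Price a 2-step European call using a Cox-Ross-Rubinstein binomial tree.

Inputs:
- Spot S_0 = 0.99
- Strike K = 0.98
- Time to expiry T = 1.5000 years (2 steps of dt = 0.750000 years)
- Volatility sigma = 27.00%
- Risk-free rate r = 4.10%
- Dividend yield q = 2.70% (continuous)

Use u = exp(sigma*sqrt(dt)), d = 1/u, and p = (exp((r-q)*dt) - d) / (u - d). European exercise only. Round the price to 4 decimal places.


Answer: Price = V(0,0) = 0.1263

Derivation:
dt = T/N = 0.750000
u = exp(sigma*sqrt(dt)) = 1.263426; d = 1/u = 0.791499
p = (exp((r-q)*dt) - d) / (u - d) = 0.464175
Discount per step: exp(-r*dt) = 0.969718
Stock lattice S(k, i) with i counting down-moves:
  k=0: S(0,0) = 0.9900
  k=1: S(1,0) = 1.2508; S(1,1) = 0.7836
  k=2: S(2,0) = 1.5803; S(2,1) = 0.9900; S(2,2) = 0.6202
Terminal payoffs V(N, i) = max(S_T - K, 0):
  V(2,0) = 0.600282; V(2,1) = 0.010000; V(2,2) = 0.000000
Backward induction: V(k, i) = exp(-r*dt) * [p * V(k+1, i) + (1-p) * V(k+1, i+1)].
  V(1,0) = exp(-r*dt) * [p*0.600282 + (1-p)*0.010000] = 0.275394
  V(1,1) = exp(-r*dt) * [p*0.010000 + (1-p)*0.000000] = 0.004501
  V(0,0) = exp(-r*dt) * [p*0.275394 + (1-p)*0.004501] = 0.126299


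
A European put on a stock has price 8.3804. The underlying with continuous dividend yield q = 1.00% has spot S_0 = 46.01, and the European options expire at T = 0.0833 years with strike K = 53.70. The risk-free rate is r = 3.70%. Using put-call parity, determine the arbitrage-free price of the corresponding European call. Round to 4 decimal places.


Answer: Call price = 0.8173

Derivation:
Put-call parity: C - P = S_0 * exp(-qT) - K * exp(-rT).
S_0 * exp(-qT) = 46.0100 * 0.99916735 = 45.97168963
K * exp(-rT) = 53.7000 * 0.99692264 = 53.53474603
C = P + S*exp(-qT) - K*exp(-rT)
C = 8.3804 + 45.97168963 - 53.53474603 = 0.8173


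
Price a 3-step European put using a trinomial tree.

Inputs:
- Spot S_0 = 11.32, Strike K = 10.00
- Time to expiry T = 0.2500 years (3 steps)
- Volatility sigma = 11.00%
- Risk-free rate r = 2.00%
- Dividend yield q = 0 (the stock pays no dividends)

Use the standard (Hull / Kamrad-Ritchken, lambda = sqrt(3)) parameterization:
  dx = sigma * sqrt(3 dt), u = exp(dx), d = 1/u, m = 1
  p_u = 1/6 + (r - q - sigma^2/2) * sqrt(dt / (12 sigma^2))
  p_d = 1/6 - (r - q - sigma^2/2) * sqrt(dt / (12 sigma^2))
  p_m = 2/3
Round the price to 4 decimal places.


dt = T/N = 0.083333; dx = sigma*sqrt(3*dt) = 0.055000
u = exp(dx) = 1.056541; d = 1/u = 0.946485
p_u = 0.177235, p_m = 0.666667, p_d = 0.156098
Discount per step: exp(-r*dt) = 0.998335
Stock lattice S(k, j) with j the centered position index:
  k=0: S(0,+0) = 11.3200
  k=1: S(1,-1) = 10.7142; S(1,+0) = 11.3200; S(1,+1) = 11.9600
  k=2: S(2,-2) = 10.1408; S(2,-1) = 10.7142; S(2,+0) = 11.3200; S(2,+1) = 11.9600; S(2,+2) = 12.6363
  k=3: S(3,-3) = 9.5982; S(3,-2) = 10.1408; S(3,-1) = 10.7142; S(3,+0) = 11.3200; S(3,+1) = 11.9600; S(3,+2) = 12.6363; S(3,+3) = 13.3507
Terminal payoffs V(N, j) = max(K - S_T, 0):
  V(3,-3) = 0.401843; V(3,-2) = 0.000000; V(3,-1) = 0.000000; V(3,+0) = 0.000000; V(3,+1) = 0.000000; V(3,+2) = 0.000000; V(3,+3) = 0.000000
Backward induction: V(k, j) = exp(-r*dt) * [p_u * V(k+1, j+1) + p_m * V(k+1, j) + p_d * V(k+1, j-1)]
  V(2,-2) = exp(-r*dt) * [p_u*0.000000 + p_m*0.000000 + p_d*0.401843] = 0.062623
  V(2,-1) = exp(-r*dt) * [p_u*0.000000 + p_m*0.000000 + p_d*0.000000] = 0.000000
  V(2,+0) = exp(-r*dt) * [p_u*0.000000 + p_m*0.000000 + p_d*0.000000] = 0.000000
  V(2,+1) = exp(-r*dt) * [p_u*0.000000 + p_m*0.000000 + p_d*0.000000] = 0.000000
  V(2,+2) = exp(-r*dt) * [p_u*0.000000 + p_m*0.000000 + p_d*0.000000] = 0.000000
  V(1,-1) = exp(-r*dt) * [p_u*0.000000 + p_m*0.000000 + p_d*0.062623] = 0.009759
  V(1,+0) = exp(-r*dt) * [p_u*0.000000 + p_m*0.000000 + p_d*0.000000] = 0.000000
  V(1,+1) = exp(-r*dt) * [p_u*0.000000 + p_m*0.000000 + p_d*0.000000] = 0.000000
  V(0,+0) = exp(-r*dt) * [p_u*0.000000 + p_m*0.000000 + p_d*0.009759] = 0.001521

Answer: Price = V(0,0) = 0.0015


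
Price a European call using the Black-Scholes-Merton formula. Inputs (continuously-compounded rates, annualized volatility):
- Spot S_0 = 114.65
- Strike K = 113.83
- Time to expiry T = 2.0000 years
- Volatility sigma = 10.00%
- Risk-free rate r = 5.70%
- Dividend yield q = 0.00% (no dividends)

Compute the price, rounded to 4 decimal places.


d1 = (ln(S/K) + (r - q + 0.5*sigma^2) * T) / (sigma * sqrt(T)) = 0.92756784
d2 = d1 - sigma * sqrt(T) = 0.78614648
exp(-rT) = 0.89225796; exp(-qT) = 1.00000000
C = S_0 * exp(-qT) * N(d1) - K * exp(-rT) * N(d2)
N(d1) = 0.82318411; N(d2) = 0.78410916
C = 114.6500 * 1.00000000 * 0.82318411 - 113.8300 * 0.89225796 * 0.78410916 = 14.7394

Answer: Price = 14.7394


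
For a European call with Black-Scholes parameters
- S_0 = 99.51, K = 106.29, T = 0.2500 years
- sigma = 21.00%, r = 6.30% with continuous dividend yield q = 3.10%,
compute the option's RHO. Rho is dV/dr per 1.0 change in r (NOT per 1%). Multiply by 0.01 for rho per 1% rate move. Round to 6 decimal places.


Answer: Rho = 7.138427

Derivation:
d1 = -0.4990530087; d2 = -0.6040530087
phi(d1) = 0.3522319097; exp(-qT) = 0.9922799538; exp(-rT) = 0.9843733826
N(d2) = 0.2729042000
Rho = K*T*exp(-rT)*N(d2) = 106.2900 * 0.2500 * 0.9843733826 * 0.2729042000 = 7.138427


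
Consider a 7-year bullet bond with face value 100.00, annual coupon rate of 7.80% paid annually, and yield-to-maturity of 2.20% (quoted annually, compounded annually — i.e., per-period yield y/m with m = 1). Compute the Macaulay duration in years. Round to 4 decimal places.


Answer: Macaulay duration = 5.8626 years

Derivation:
Coupon per period c = face * coupon_rate / m = 7.800000
Periods per year m = 1; per-period yield y/m = 0.022000
Number of cashflows N = 7
Cashflows (t years, CF_t, discount factor 1/(1+y/m)^(m*t), PV):
  t = 1.0000: CF_t = 7.800000, DF = 0.978474, PV = 7.632094
  t = 2.0000: CF_t = 7.800000, DF = 0.957411, PV = 7.467802
  t = 3.0000: CF_t = 7.800000, DF = 0.936801, PV = 7.307047
  t = 4.0000: CF_t = 7.800000, DF = 0.916635, PV = 7.149753
  t = 5.0000: CF_t = 7.800000, DF = 0.896903, PV = 6.995844
  t = 6.0000: CF_t = 7.800000, DF = 0.877596, PV = 6.845249
  t = 7.0000: CF_t = 107.800000, DF = 0.858704, PV = 92.568343
Price P = sum_t PV_t = 135.966132
Macaulay numerator sum_t t * PV_t:
  t * PV_t at t = 1.0000: 7.632094
  t * PV_t at t = 2.0000: 14.935605
  t * PV_t at t = 3.0000: 21.921142
  t * PV_t at t = 4.0000: 28.599011
  t * PV_t at t = 5.0000: 34.979221
  t * PV_t at t = 6.0000: 41.071492
  t * PV_t at t = 7.0000: 647.978402
Macaulay duration D = (sum_t t * PV_t) / P = 797.116965 / 135.966132 = 5.862614


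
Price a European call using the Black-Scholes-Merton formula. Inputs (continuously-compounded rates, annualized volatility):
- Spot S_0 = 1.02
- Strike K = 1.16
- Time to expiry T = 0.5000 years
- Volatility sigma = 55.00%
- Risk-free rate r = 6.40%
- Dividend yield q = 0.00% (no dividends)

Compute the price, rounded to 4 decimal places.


d1 = (ln(S/K) + (r - q + 0.5*sigma^2) * T) / (sigma * sqrt(T)) = -0.05397765
d2 = d1 - sigma * sqrt(T) = -0.44288638
exp(-rT) = 0.96850658; exp(-qT) = 1.00000000
C = S_0 * exp(-qT) * N(d1) - K * exp(-rT) * N(d2)
N(d1) = 0.47847649; N(d2) = 0.32892396
C = 1.0200 * 1.00000000 * 0.47847649 - 1.1600 * 0.96850658 * 0.32892396 = 0.1185

Answer: Price = 0.1185


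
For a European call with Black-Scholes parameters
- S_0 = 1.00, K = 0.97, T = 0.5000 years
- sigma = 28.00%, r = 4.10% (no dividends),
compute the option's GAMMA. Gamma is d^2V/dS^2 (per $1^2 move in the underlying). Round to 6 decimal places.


d1 = 0.3563778149; d2 = 0.1583879162
phi(d1) = 0.3743960417; exp(-qT) = 1.0000000000; exp(-rT) = 0.9797086965
Gamma = exp(-qT) * phi(d1) / (S * sigma * sqrt(T)) = 1.0000000000 * 0.3743960417 / (1.0000 * 0.2800 * 0.7071067812) = 1.890986

Answer: Gamma = 1.890986


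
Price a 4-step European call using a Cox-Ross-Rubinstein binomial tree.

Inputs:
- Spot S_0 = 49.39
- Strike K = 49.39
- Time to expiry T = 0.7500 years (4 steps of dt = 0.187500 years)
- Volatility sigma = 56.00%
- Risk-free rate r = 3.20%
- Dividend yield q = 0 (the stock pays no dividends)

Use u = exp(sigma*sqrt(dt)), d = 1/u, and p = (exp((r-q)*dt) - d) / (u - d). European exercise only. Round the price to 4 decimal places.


dt = T/N = 0.187500
u = exp(sigma*sqrt(dt)) = 1.274415; d = 1/u = 0.784674
p = (exp((r-q)*dt) - d) / (u - d) = 0.451962
Discount per step: exp(-r*dt) = 0.994018
Stock lattice S(k, i) with i counting down-moves:
  k=0: S(0,0) = 49.3900
  k=1: S(1,0) = 62.9433; S(1,1) = 38.7550
  k=2: S(2,0) = 80.2159; S(2,1) = 49.3900; S(2,2) = 30.4101
  k=3: S(3,0) = 102.2284; S(3,1) = 62.9433; S(3,2) = 38.7550; S(3,3) = 23.8620
  k=4: S(4,0) = 130.2814; S(4,1) = 80.2159; S(4,2) = 49.3900; S(4,3) = 30.4101; S(4,4) = 18.7239
Terminal payoffs V(N, i) = max(S_T - K, 0):
  V(4,0) = 80.891361; V(4,1) = 30.825936; V(4,2) = 0.000000; V(4,3) = 0.000000; V(4,4) = 0.000000
Backward induction: V(k, i) = exp(-r*dt) * [p * V(k+1, i) + (1-p) * V(k+1, i+1)].
  V(3,0) = exp(-r*dt) * [p*80.891361 + (1-p)*30.825936] = 53.133831
  V(3,1) = exp(-r*dt) * [p*30.825936 + (1-p)*0.000000] = 13.848801
  V(3,2) = exp(-r*dt) * [p*0.000000 + (1-p)*0.000000] = 0.000000
  V(3,3) = exp(-r*dt) * [p*0.000000 + (1-p)*0.000000] = 0.000000
  V(2,0) = exp(-r*dt) * [p*53.133831 + (1-p)*13.848801] = 31.415074
  V(2,1) = exp(-r*dt) * [p*13.848801 + (1-p)*0.000000] = 6.221686
  V(2,2) = exp(-r*dt) * [p*0.000000 + (1-p)*0.000000] = 0.000000
  V(1,0) = exp(-r*dt) * [p*31.415074 + (1-p)*6.221686] = 17.502801
  V(1,1) = exp(-r*dt) * [p*6.221686 + (1-p)*0.000000] = 2.795143
  V(0,0) = exp(-r*dt) * [p*17.502801 + (1-p)*2.795143] = 9.385956

Answer: Price = V(0,0) = 9.3860


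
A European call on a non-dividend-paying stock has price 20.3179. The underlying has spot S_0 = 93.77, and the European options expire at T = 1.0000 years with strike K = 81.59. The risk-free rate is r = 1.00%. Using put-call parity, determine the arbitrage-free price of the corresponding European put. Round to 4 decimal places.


Answer: Put price = 7.3261

Derivation:
Put-call parity: C - P = S_0 * exp(-qT) - K * exp(-rT).
S_0 * exp(-qT) = 93.7700 * 1.00000000 = 93.77000000
K * exp(-rT) = 81.5900 * 0.99004983 = 80.77816594
P = C - S*exp(-qT) + K*exp(-rT)
P = 20.3179 - 93.77000000 + 80.77816594 = 7.3261


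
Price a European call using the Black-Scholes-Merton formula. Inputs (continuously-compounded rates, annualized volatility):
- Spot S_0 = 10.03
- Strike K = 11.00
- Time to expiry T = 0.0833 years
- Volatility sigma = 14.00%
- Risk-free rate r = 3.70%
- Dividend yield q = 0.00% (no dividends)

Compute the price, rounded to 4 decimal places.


Answer: Price = 0.0020

Derivation:
d1 = (ln(S/K) + (r - q + 0.5*sigma^2) * T) / (sigma * sqrt(T)) = -2.18817202
d2 = d1 - sigma * sqrt(T) = -2.22857846
exp(-rT) = 0.99692264; exp(-qT) = 1.00000000
C = S_0 * exp(-qT) * N(d1) - K * exp(-rT) * N(d2)
N(d1) = 0.01432854; N(d2) = 0.01292098
C = 10.0300 * 1.00000000 * 0.01432854 - 11.0000 * 0.99692264 * 0.01292098 = 0.0020


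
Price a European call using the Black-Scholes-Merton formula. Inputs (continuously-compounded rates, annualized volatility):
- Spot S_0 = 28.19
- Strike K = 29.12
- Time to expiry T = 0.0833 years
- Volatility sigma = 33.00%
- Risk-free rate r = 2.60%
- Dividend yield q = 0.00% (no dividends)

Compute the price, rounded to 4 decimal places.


Answer: Price = 0.7082

Derivation:
d1 = (ln(S/K) + (r - q + 0.5*sigma^2) * T) / (sigma * sqrt(T)) = -0.27042652
d2 = d1 - sigma * sqrt(T) = -0.36567026
exp(-rT) = 0.99783654; exp(-qT) = 1.00000000
C = S_0 * exp(-qT) * N(d1) - K * exp(-rT) * N(d2)
N(d1) = 0.39341607; N(d2) = 0.35730557
C = 28.1900 * 1.00000000 * 0.39341607 - 29.1200 * 0.99783654 * 0.35730557 = 0.7082


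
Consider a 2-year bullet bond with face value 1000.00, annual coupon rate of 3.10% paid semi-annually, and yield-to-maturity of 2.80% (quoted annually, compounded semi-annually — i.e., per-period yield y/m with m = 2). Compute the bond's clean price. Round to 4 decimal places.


Coupon per period c = face * coupon_rate / m = 15.500000
Periods per year m = 2; per-period yield y/m = 0.014000
Number of cashflows N = 4
Cashflows (t years, CF_t, discount factor 1/(1+y/m)^(m*t), PV):
  t = 0.5000: CF_t = 15.500000, DF = 0.986193, PV = 15.285996
  t = 1.0000: CF_t = 15.500000, DF = 0.972577, PV = 15.074947
  t = 1.5000: CF_t = 15.500000, DF = 0.959149, PV = 14.866811
  t = 2.0000: CF_t = 1015.500000, DF = 0.945906, PV = 960.567985
Price P = sum_t PV_t = 1005.795739

Answer: Price = 1005.7957


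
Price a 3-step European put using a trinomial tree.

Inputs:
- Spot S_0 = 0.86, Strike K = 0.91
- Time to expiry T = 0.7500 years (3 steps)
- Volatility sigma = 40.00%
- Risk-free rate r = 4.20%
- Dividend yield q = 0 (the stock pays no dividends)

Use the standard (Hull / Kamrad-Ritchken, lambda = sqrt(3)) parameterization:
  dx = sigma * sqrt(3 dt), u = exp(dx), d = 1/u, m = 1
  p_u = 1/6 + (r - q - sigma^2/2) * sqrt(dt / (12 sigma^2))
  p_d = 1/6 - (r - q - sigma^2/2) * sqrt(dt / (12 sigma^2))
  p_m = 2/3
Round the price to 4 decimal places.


dt = T/N = 0.250000; dx = sigma*sqrt(3*dt) = 0.346410
u = exp(dx) = 1.413982; d = 1/u = 0.707222
p_u = 0.152955, p_m = 0.666667, p_d = 0.180379
Discount per step: exp(-r*dt) = 0.989555
Stock lattice S(k, j) with j the centered position index:
  k=0: S(0,+0) = 0.8600
  k=1: S(1,-1) = 0.6082; S(1,+0) = 0.8600; S(1,+1) = 1.2160
  k=2: S(2,-2) = 0.4301; S(2,-1) = 0.6082; S(2,+0) = 0.8600; S(2,+1) = 1.2160; S(2,+2) = 1.7194
  k=3: S(3,-3) = 0.3042; S(3,-2) = 0.4301; S(3,-1) = 0.6082; S(3,+0) = 0.8600; S(3,+1) = 1.2160; S(3,+2) = 1.7194; S(3,+3) = 2.4313
Terminal payoffs V(N, j) = max(K - S_T, 0):
  V(3,-3) = 0.605795; V(3,-2) = 0.479859; V(3,-1) = 0.301789; V(3,+0) = 0.050000; V(3,+1) = 0.000000; V(3,+2) = 0.000000; V(3,+3) = 0.000000
Backward induction: V(k, j) = exp(-r*dt) * [p_u * V(k+1, j+1) + p_m * V(k+1, j) + p_d * V(k+1, j-1)]
  V(2,-2) = exp(-r*dt) * [p_u*0.301789 + p_m*0.479859 + p_d*0.605795] = 0.470374
  V(2,-1) = exp(-r*dt) * [p_u*0.050000 + p_m*0.301789 + p_d*0.479859] = 0.292311
  V(2,+0) = exp(-r*dt) * [p_u*0.000000 + p_m*0.050000 + p_d*0.301789] = 0.086853
  V(2,+1) = exp(-r*dt) * [p_u*0.000000 + p_m*0.000000 + p_d*0.050000] = 0.008925
  V(2,+2) = exp(-r*dt) * [p_u*0.000000 + p_m*0.000000 + p_d*0.000000] = 0.000000
  V(1,-1) = exp(-r*dt) * [p_u*0.086853 + p_m*0.292311 + p_d*0.470374] = 0.289944
  V(1,+0) = exp(-r*dt) * [p_u*0.008925 + p_m*0.086853 + p_d*0.292311] = 0.110824
  V(1,+1) = exp(-r*dt) * [p_u*0.000000 + p_m*0.008925 + p_d*0.086853] = 0.021390
  V(0,+0) = exp(-r*dt) * [p_u*0.021390 + p_m*0.110824 + p_d*0.289944] = 0.128102

Answer: Price = V(0,0) = 0.1281


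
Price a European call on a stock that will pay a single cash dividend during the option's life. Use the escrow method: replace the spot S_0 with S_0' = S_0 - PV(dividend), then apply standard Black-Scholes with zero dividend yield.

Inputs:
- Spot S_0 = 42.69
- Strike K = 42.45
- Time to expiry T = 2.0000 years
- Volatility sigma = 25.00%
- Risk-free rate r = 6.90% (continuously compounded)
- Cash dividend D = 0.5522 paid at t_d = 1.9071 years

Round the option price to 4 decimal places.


PV(D) = D * exp(-r * t_d) = 0.5522 * 0.87670046 = 0.48411399
S_0' = S_0 - PV(D) = 42.6900 - 0.48411399 = 42.20588601
d1 = (ln(S_0'/K) + (r + sigma^2/2)*T) / (sigma*sqrt(T)) = 0.55078747
d2 = d1 - sigma*sqrt(T) = 0.19723408
exp(-rT) = 0.87109869
N(d1) = 0.70911031; N(d2) = 0.57817782
C = S_0' * N(d1) - K * exp(-rT) * N(d2) = 42.20588601 * 0.70911031 - 42.4500 * 0.87109869 * 0.57817782 = 8.5487

Answer: Price = 8.5487


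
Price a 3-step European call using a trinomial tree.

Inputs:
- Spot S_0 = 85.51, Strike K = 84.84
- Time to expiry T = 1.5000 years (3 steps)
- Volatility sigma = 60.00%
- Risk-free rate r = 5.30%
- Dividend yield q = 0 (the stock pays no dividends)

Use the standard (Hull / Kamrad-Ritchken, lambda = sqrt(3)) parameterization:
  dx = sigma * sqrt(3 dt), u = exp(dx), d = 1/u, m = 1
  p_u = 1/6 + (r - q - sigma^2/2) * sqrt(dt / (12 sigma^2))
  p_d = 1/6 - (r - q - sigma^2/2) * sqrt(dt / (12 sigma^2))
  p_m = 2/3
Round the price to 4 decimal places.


dt = T/N = 0.500000; dx = sigma*sqrt(3*dt) = 0.734847
u = exp(dx) = 2.085163; d = 1/u = 0.479579
p_u = 0.123460, p_m = 0.666667, p_d = 0.209873
Discount per step: exp(-r*dt) = 0.973848
Stock lattice S(k, j) with j the centered position index:
  k=0: S(0,+0) = 85.5100
  k=1: S(1,-1) = 41.0088; S(1,+0) = 85.5100; S(1,+1) = 178.3023
  k=2: S(2,-2) = 19.6669; S(2,-1) = 41.0088; S(2,+0) = 85.5100; S(2,+1) = 178.3023; S(2,+2) = 371.7893
  k=3: S(3,-3) = 9.4319; S(3,-2) = 19.6669; S(3,-1) = 41.0088; S(3,+0) = 85.5100; S(3,+1) = 178.3023; S(3,+2) = 371.7893; S(3,+3) = 775.2411
Terminal payoffs V(N, j) = max(S_T - K, 0):
  V(3,-3) = 0.000000; V(3,-2) = 0.000000; V(3,-1) = 0.000000; V(3,+0) = 0.670000; V(3,+1) = 93.462269; V(3,+2) = 286.949255; V(3,+3) = 690.401115
Backward induction: V(k, j) = exp(-r*dt) * [p_u * V(k+1, j+1) + p_m * V(k+1, j) + p_d * V(k+1, j-1)]
  V(2,-2) = exp(-r*dt) * [p_u*0.000000 + p_m*0.000000 + p_d*0.000000] = 0.000000
  V(2,-1) = exp(-r*dt) * [p_u*0.670000 + p_m*0.000000 + p_d*0.000000] = 0.080555
  V(2,+0) = exp(-r*dt) * [p_u*93.462269 + p_m*0.670000 + p_d*0.000000] = 11.672109
  V(2,+1) = exp(-r*dt) * [p_u*286.949255 + p_m*93.462269 + p_d*0.670000] = 95.316021
  V(2,+2) = exp(-r*dt) * [p_u*690.401115 + p_m*286.949255 + p_d*93.462269] = 288.406944
  V(1,-1) = exp(-r*dt) * [p_u*11.672109 + p_m*0.080555 + p_d*0.000000] = 1.455656
  V(1,+0) = exp(-r*dt) * [p_u*95.316021 + p_m*11.672109 + p_d*0.080555] = 19.054375
  V(1,+1) = exp(-r*dt) * [p_u*288.406944 + p_m*95.316021 + p_d*11.672109] = 98.943455
  V(0,+0) = exp(-r*dt) * [p_u*98.943455 + p_m*19.054375 + p_d*1.455656] = 24.564359

Answer: Price = V(0,0) = 24.5644


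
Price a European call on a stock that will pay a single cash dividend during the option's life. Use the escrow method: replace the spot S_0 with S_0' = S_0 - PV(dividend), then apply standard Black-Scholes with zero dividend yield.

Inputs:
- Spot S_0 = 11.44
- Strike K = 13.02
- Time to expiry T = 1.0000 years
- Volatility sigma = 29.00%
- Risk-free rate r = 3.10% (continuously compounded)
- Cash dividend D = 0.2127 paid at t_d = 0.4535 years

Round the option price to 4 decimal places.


PV(D) = D * exp(-r * t_d) = 0.2127 * 0.98603986 = 0.20973068
S_0' = S_0 - PV(D) = 11.4400 - 0.20973068 = 11.23026932
d1 = (ln(S_0'/K) + (r + sigma^2/2)*T) / (sigma*sqrt(T)) = -0.25801340
d2 = d1 - sigma*sqrt(T) = -0.54801340
exp(-rT) = 0.96947557
N(d1) = 0.39819828; N(d2) = 0.29184135
C = S_0' * N(d1) - K * exp(-rT) * N(d2) = 11.23026932 * 0.39819828 - 13.0200 * 0.96947557 * 0.29184135 = 0.7881

Answer: Price = 0.7881


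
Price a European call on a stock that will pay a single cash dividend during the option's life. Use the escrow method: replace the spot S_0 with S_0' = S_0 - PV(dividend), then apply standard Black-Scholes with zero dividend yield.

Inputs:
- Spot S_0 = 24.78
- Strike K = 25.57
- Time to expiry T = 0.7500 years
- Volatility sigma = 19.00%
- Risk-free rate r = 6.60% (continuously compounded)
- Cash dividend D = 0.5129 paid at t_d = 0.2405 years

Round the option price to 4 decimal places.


PV(D) = D * exp(-r * t_d) = 0.5129 * 0.98425231 = 0.50482301
S_0' = S_0 - PV(D) = 24.7800 - 0.50482301 = 24.27517699
d1 = (ln(S_0'/K) + (r + sigma^2/2)*T) / (sigma*sqrt(T)) = 0.06728875
d2 = d1 - sigma*sqrt(T) = -0.09725608
exp(-rT) = 0.95170516
N(d1) = 0.52682408; N(d2) = 0.46126152
C = S_0' * N(d1) - K * exp(-rT) * N(d2) = 24.27517699 * 0.52682408 - 25.5700 * 0.95170516 * 0.46126152 = 1.5639

Answer: Price = 1.5639


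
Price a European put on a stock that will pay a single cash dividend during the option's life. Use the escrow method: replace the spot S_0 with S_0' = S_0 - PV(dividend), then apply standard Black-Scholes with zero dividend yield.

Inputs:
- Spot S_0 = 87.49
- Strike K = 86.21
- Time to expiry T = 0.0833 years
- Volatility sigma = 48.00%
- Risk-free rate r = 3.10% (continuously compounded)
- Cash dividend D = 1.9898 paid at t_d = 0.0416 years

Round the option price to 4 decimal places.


Answer: Price = 4.9816

Derivation:
PV(D) = D * exp(-r * t_d) = 1.9898 * 0.99871123 = 1.98723561
S_0' = S_0 - PV(D) = 87.4900 - 1.98723561 = 85.50276439
d1 = (ln(S_0'/K) + (r + sigma^2/2)*T) / (sigma*sqrt(T)) = 0.02844732
d2 = d1 - sigma*sqrt(T) = -0.11008903
exp(-rT) = 0.99742103
N(-d1) = 0.48865269; N(-d2) = 0.54383062
P = K * exp(-rT) * N(-d2) - S_0' * N(-d1) = 86.2100 * 0.99742103 * 0.54383062 - 85.50276439 * 0.48865269 = 4.9816


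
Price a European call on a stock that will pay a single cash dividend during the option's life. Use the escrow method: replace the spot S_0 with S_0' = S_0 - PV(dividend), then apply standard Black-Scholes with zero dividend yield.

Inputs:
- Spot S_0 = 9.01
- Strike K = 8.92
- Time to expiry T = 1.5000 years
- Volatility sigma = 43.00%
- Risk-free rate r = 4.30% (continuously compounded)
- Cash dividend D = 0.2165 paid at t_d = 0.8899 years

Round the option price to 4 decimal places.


Answer: Price = 2.0101

Derivation:
PV(D) = D * exp(-r * t_d) = 0.2165 * 0.96245718 = 0.20837198
S_0' = S_0 - PV(D) = 9.0100 - 0.20837198 = 8.80162802
d1 = (ln(S_0'/K) + (r + sigma^2/2)*T) / (sigma*sqrt(T)) = 0.36042772
d2 = d1 - sigma*sqrt(T) = -0.16621258
exp(-rT) = 0.93753611
N(d1) = 0.64073635; N(d2) = 0.43399483
C = S_0' * N(d1) - K * exp(-rT) * N(d2) = 8.80162802 * 0.64073635 - 8.9200 * 0.93753611 * 0.43399483 = 2.0101


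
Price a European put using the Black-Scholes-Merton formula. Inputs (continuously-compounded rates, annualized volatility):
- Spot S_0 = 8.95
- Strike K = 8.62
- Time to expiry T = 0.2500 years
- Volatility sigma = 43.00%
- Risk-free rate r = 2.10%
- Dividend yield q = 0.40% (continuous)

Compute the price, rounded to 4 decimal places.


d1 = (ln(S/K) + (r - q + 0.5*sigma^2) * T) / (sigma * sqrt(T)) = 0.30200441
d2 = d1 - sigma * sqrt(T) = 0.08700441
exp(-rT) = 0.99476376; exp(-qT) = 0.99900050
P = K * exp(-rT) * N(-d2) - S_0 * exp(-qT) * N(-d1)
N(-d1) = 0.38132435; N(-d2) = 0.46533400
P = 8.6200 * 0.99476376 * 0.46533400 - 8.9500 * 0.99900050 * 0.38132435 = 0.5807

Answer: Price = 0.5807


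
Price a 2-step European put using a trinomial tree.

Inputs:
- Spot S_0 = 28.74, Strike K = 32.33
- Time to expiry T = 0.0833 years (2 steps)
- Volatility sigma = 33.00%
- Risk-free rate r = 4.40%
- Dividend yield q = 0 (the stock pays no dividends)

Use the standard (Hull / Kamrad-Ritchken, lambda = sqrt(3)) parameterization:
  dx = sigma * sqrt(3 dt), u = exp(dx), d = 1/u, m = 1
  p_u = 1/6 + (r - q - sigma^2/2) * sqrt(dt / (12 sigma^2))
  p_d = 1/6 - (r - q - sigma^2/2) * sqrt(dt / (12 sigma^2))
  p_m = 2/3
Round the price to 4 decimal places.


Answer: Price = V(0,0) = 3.5789

Derivation:
dt = T/N = 0.041650; dx = sigma*sqrt(3*dt) = 0.116649
u = exp(dx) = 1.123725; d = 1/u = 0.889897
p_u = 0.164801, p_m = 0.666667, p_d = 0.168532
Discount per step: exp(-r*dt) = 0.998169
Stock lattice S(k, j) with j the centered position index:
  k=0: S(0,+0) = 28.7400
  k=1: S(1,-1) = 25.5756; S(1,+0) = 28.7400; S(1,+1) = 32.2959
  k=2: S(2,-2) = 22.7597; S(2,-1) = 25.5756; S(2,+0) = 28.7400; S(2,+1) = 32.2959; S(2,+2) = 36.2917
Terminal payoffs V(N, j) = max(K - S_T, 0):
  V(2,-2) = 9.570303; V(2,-1) = 6.754353; V(2,+0) = 3.590000; V(2,+1) = 0.034136; V(2,+2) = 0.000000
Backward induction: V(k, j) = exp(-r*dt) * [p_u * V(k+1, j+1) + p_m * V(k+1, j) + p_d * V(k+1, j-1)]
  V(1,-1) = exp(-r*dt) * [p_u*3.590000 + p_m*6.754353 + p_d*9.570303] = 6.695162
  V(1,+0) = exp(-r*dt) * [p_u*0.034136 + p_m*3.590000 + p_d*6.754353] = 3.530809
  V(1,+1) = exp(-r*dt) * [p_u*0.000000 + p_m*0.034136 + p_d*3.590000] = 0.626639
  V(0,+0) = exp(-r*dt) * [p_u*0.626639 + p_m*3.530809 + p_d*6.695162] = 3.578930


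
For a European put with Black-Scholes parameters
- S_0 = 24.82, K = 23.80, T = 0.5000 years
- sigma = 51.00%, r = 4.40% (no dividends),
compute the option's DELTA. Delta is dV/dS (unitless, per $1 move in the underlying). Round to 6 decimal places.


Answer: Delta = -0.360290

Derivation:
d1 = 0.3576828917; d2 = -0.0029415667
phi(d1) = 0.3742216318; exp(-qT) = 1.0000000000; exp(-rT) = 0.9782402351
N(-d1) = 0.3602903188
Delta = -exp(-qT) * N(-d1) = -1.0000000000 * 0.3602903188 = -0.360290


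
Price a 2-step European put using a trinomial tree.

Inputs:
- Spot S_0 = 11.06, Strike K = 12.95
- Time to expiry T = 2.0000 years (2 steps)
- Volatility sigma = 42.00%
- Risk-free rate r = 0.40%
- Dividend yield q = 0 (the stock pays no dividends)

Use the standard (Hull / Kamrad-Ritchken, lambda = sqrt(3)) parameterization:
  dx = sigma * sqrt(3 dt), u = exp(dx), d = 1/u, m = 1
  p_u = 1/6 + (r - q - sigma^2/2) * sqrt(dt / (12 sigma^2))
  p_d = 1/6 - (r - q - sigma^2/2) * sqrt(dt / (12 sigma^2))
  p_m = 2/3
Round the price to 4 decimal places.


dt = T/N = 1.000000; dx = sigma*sqrt(3*dt) = 0.727461
u = exp(dx) = 2.069819; d = 1/u = 0.483134
p_u = 0.108794, p_m = 0.666667, p_d = 0.224539
Discount per step: exp(-r*dt) = 0.996008
Stock lattice S(k, j) with j the centered position index:
  k=0: S(0,+0) = 11.0600
  k=1: S(1,-1) = 5.3435; S(1,+0) = 11.0600; S(1,+1) = 22.8922
  k=2: S(2,-2) = 2.5816; S(2,-1) = 5.3435; S(2,+0) = 11.0600; S(2,+1) = 22.8922; S(2,+2) = 47.3827
Terminal payoffs V(N, j) = max(K - S_T, 0):
  V(2,-2) = 10.368392; V(2,-1) = 7.606539; V(2,+0) = 1.890000; V(2,+1) = 0.000000; V(2,+2) = 0.000000
Backward induction: V(k, j) = exp(-r*dt) * [p_u * V(k+1, j+1) + p_m * V(k+1, j) + p_d * V(k+1, j-1)]
  V(1,-1) = exp(-r*dt) * [p_u*1.890000 + p_m*7.606539 + p_d*10.368392] = 7.574399
  V(1,+0) = exp(-r*dt) * [p_u*0.000000 + p_m*1.890000 + p_d*7.606539] = 2.956118
  V(1,+1) = exp(-r*dt) * [p_u*0.000000 + p_m*0.000000 + p_d*1.890000] = 0.422685
  V(0,+0) = exp(-r*dt) * [p_u*0.422685 + p_m*2.956118 + p_d*7.574399] = 3.702640

Answer: Price = V(0,0) = 3.7026


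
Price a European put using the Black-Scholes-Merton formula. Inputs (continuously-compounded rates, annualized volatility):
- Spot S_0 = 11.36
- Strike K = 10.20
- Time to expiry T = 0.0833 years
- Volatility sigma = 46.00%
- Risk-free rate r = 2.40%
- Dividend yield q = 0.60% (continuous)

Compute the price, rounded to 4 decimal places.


Answer: Price = 0.1646

Derivation:
d1 = (ln(S/K) + (r - q + 0.5*sigma^2) * T) / (sigma * sqrt(T)) = 0.88897014
d2 = d1 - sigma * sqrt(T) = 0.75620614
exp(-rT) = 0.99800280; exp(-qT) = 0.99950032
P = K * exp(-rT) * N(-d2) - S_0 * exp(-qT) * N(-d1)
N(-d1) = 0.18700956; N(-d2) = 0.22476281
P = 10.2000 * 0.99800280 * 0.22476281 - 11.3600 * 0.99950032 * 0.18700956 = 0.1646


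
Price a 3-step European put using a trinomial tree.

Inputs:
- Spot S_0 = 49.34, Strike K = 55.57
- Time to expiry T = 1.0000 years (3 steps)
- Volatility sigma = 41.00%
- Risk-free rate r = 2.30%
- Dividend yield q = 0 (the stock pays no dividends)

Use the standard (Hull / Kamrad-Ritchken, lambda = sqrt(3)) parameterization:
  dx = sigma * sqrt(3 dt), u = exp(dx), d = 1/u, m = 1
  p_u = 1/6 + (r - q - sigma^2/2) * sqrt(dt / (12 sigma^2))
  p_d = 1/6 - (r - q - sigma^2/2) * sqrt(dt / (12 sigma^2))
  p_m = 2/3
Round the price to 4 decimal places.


Answer: Price = V(0,0) = 11.2160

Derivation:
dt = T/N = 0.333333; dx = sigma*sqrt(3*dt) = 0.410000
u = exp(dx) = 1.506818; d = 1/u = 0.663650
p_u = 0.141850, p_m = 0.666667, p_d = 0.191484
Discount per step: exp(-r*dt) = 0.992363
Stock lattice S(k, j) with j the centered position index:
  k=0: S(0,+0) = 49.3400
  k=1: S(1,-1) = 32.7445; S(1,+0) = 49.3400; S(1,+1) = 74.3464
  k=2: S(2,-2) = 21.7309; S(2,-1) = 32.7445; S(2,+0) = 49.3400; S(2,+1) = 74.3464; S(2,+2) = 112.0265
  k=3: S(3,-3) = 14.4217; S(3,-2) = 21.7309; S(3,-1) = 32.7445; S(3,+0) = 49.3400; S(3,+1) = 74.3464; S(3,+2) = 112.0265; S(3,+3) = 168.8035
Terminal payoffs V(N, j) = max(K - S_T, 0):
  V(3,-3) = 41.148284; V(3,-2) = 33.839102; V(3,-1) = 22.825497; V(3,+0) = 6.230000; V(3,+1) = 0.000000; V(3,+2) = 0.000000; V(3,+3) = 0.000000
Backward induction: V(k, j) = exp(-r*dt) * [p_u * V(k+1, j+1) + p_m * V(k+1, j) + p_d * V(k+1, j-1)]
  V(2,-2) = exp(-r*dt) * [p_u*22.825497 + p_m*33.839102 + p_d*41.148284] = 33.419218
  V(2,-1) = exp(-r*dt) * [p_u*6.230000 + p_m*22.825497 + p_d*33.839102] = 22.407904
  V(2,+0) = exp(-r*dt) * [p_u*0.000000 + p_m*6.230000 + p_d*22.825497] = 8.458944
  V(2,+1) = exp(-r*dt) * [p_u*0.000000 + p_m*0.000000 + p_d*6.230000] = 1.183833
  V(2,+2) = exp(-r*dt) * [p_u*0.000000 + p_m*0.000000 + p_d*0.000000] = 0.000000
  V(1,-1) = exp(-r*dt) * [p_u*8.458944 + p_m*22.407904 + p_d*33.419218] = 22.365609
  V(1,+0) = exp(-r*dt) * [p_u*1.183833 + p_m*8.458944 + p_d*22.407904] = 10.020850
  V(1,+1) = exp(-r*dt) * [p_u*0.000000 + p_m*1.183833 + p_d*8.458944] = 2.390574
  V(0,+0) = exp(-r*dt) * [p_u*2.390574 + p_m*10.020850 + p_d*22.365609] = 11.215999


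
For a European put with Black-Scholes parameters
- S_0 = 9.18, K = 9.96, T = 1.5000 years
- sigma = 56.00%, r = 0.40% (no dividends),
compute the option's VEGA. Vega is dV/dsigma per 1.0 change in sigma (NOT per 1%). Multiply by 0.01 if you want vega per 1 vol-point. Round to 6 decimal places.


d1 = 0.2327746210; d2 = -0.4530825070
phi(d1) = 0.3882792253; exp(-qT) = 1.0000000000; exp(-rT) = 0.9940179641
Vega = S * exp(-qT) * phi(d1) * sqrt(T) = 9.1800 * 1.0000000000 * 0.3882792253 * 1.2247448714 = 4.365485

Answer: Vega = 4.365485


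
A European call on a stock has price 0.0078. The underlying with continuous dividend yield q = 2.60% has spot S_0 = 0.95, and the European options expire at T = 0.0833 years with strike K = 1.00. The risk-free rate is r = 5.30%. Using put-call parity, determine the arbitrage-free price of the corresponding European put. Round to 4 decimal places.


Answer: Put price = 0.0555

Derivation:
Put-call parity: C - P = S_0 * exp(-qT) - K * exp(-rT).
S_0 * exp(-qT) = 0.9500 * 0.99783654 = 0.94794472
K * exp(-rT) = 1.0000 * 0.99559483 = 0.99559483
P = C - S*exp(-qT) + K*exp(-rT)
P = 0.0078 - 0.94794472 + 0.99559483 = 0.0555


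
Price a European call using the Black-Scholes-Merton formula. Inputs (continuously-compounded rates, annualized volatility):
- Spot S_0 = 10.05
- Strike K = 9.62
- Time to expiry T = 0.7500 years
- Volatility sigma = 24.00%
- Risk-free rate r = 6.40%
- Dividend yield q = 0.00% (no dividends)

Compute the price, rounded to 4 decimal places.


d1 = (ln(S/K) + (r - q + 0.5*sigma^2) * T) / (sigma * sqrt(T)) = 0.54525137
d2 = d1 - sigma * sqrt(T) = 0.33740528
exp(-rT) = 0.95313379; exp(-qT) = 1.00000000
C = S_0 * exp(-qT) * N(d1) - K * exp(-rT) * N(d2)
N(d1) = 0.70720968; N(d2) = 0.63209430
C = 10.0500 * 1.00000000 * 0.70720968 - 9.6200 * 0.95313379 * 0.63209430 = 1.3117

Answer: Price = 1.3117


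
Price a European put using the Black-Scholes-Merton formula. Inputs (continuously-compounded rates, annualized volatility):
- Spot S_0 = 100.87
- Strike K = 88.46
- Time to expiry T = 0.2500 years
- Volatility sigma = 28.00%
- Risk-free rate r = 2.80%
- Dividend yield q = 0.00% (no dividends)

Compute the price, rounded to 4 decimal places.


Answer: Price = 1.1221

Derivation:
d1 = (ln(S/K) + (r - q + 0.5*sigma^2) * T) / (sigma * sqrt(T)) = 1.05772919
d2 = d1 - sigma * sqrt(T) = 0.91772919
exp(-rT) = 0.99302444; exp(-qT) = 1.00000000
P = K * exp(-rT) * N(-d2) - S_0 * exp(-qT) * N(-d1)
N(-d1) = 0.14508946; N(-d2) = 0.17938033
P = 88.4600 * 0.99302444 * 0.17938033 - 100.8700 * 1.00000000 * 0.14508946 = 1.1221


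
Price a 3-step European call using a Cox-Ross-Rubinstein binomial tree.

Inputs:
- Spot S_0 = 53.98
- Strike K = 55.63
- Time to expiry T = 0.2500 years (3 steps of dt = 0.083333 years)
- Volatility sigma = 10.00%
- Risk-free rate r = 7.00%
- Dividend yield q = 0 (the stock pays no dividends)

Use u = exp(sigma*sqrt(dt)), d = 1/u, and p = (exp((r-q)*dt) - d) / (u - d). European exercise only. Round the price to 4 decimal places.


dt = T/N = 0.083333
u = exp(sigma*sqrt(dt)) = 1.029288; d = 1/u = 0.971545
p = (exp((r-q)*dt) - d) / (u - d) = 0.594101
Discount per step: exp(-r*dt) = 0.994184
Stock lattice S(k, i) with i counting down-moves:
  k=0: S(0,0) = 53.9800
  k=1: S(1,0) = 55.5610; S(1,1) = 52.4440
  k=2: S(2,0) = 57.1883; S(2,1) = 53.9800; S(2,2) = 50.9517
  k=3: S(3,0) = 58.8632; S(3,1) = 55.5610; S(3,2) = 52.4440; S(3,3) = 49.5019
Terminal payoffs V(N, i) = max(S_T - K, 0):
  V(3,0) = 3.233202; V(3,1) = 0.000000; V(3,2) = 0.000000; V(3,3) = 0.000000
Backward induction: V(k, i) = exp(-r*dt) * [p * V(k+1, i) + (1-p) * V(k+1, i+1)].
  V(2,0) = exp(-r*dt) * [p*3.233202 + (1-p)*0.000000] = 1.909677
  V(2,1) = exp(-r*dt) * [p*0.000000 + (1-p)*0.000000] = 0.000000
  V(2,2) = exp(-r*dt) * [p*0.000000 + (1-p)*0.000000] = 0.000000
  V(1,0) = exp(-r*dt) * [p*1.909677 + (1-p)*0.000000] = 1.127942
  V(1,1) = exp(-r*dt) * [p*0.000000 + (1-p)*0.000000] = 0.000000
  V(0,0) = exp(-r*dt) * [p*1.127942 + (1-p)*0.000000] = 0.666214

Answer: Price = V(0,0) = 0.6662
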